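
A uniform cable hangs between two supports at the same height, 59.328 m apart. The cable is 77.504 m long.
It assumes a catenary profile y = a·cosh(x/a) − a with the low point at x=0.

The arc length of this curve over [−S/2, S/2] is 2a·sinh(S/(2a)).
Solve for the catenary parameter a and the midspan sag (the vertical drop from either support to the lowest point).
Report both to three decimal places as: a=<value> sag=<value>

seed: a₀ = √(S³/(24(L−S))) = √(59.328³/(24·18.176)) = 21.879369
iter 1: u=1.355798  f(a)=+1.746e+00  f'(a)=-1.988e+00  a ← 21.879369 − (+1.746e+00/-1.988e+00) = 22.757578
iter 2: u=1.303478  f(a)=+1.106e-01  f'(a)=-1.743e+00  a ← 22.757578 − (+1.106e-01/-1.743e+00) = 22.821031
iter 3: u=1.299854  f(a)=+5.104e-04  f'(a)=-1.727e+00  a ← 22.821031 − (+5.104e-04/-1.727e+00) = 22.821327
iter 4: u=1.299837  f(a)=+1.098e-08  f'(a)=-1.727e+00  a ← 22.821327 − (+1.098e-08/-1.727e+00) = 22.821327
iter 5: u=1.299837  f(a)=-1.421e-14  f'(a)=-1.727e+00  a ← 22.821327 − (-1.421e-14/-1.727e+00) = 22.821327
converged: |Δa| < 1e-12 after 5 iterations
sag = a·(cosh(S/(2a)) − 1) = 22.821327·(cosh(1.299837) − 1) = 22.151226
T_max/T_min = cosh(S/(2a)) = 1.970637

a=22.821 sag=22.151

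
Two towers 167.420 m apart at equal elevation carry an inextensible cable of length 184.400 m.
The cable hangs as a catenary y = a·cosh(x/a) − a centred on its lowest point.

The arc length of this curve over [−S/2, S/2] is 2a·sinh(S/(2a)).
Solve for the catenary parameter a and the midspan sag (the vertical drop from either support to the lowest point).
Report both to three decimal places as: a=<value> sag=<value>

seed: a₀ = √(S³/(24(L−S))) = √(167.420³/(24·16.980)) = 107.309098
iter 1: u=0.780083  f(a)=+5.242e-01  f'(a)=-3.362e-01  a ← 107.309098 − (+5.242e-01/-3.362e-01) = 108.868491
iter 2: u=0.768909  f(a)=+1.164e-02  f'(a)=-3.214e-01  a ← 108.868491 − (+1.164e-02/-3.214e-01) = 108.904727
iter 3: u=0.768654  f(a)=+6.036e-06  f'(a)=-3.210e-01  a ← 108.904727 − (+6.036e-06/-3.210e-01) = 108.904746
iter 4: u=0.768653  f(a)=+1.648e-12  f'(a)=-3.210e-01  a ← 108.904746 − (+1.648e-12/-3.210e-01) = 108.904746
converged: |Δa| < 1e-12 after 4 iterations
sag = a·(cosh(S/(2a)) − 1) = 108.904746·(cosh(0.768653) − 1) = 33.787523
T_max/T_min = cosh(S/(2a)) = 1.310248

a=108.905 sag=33.788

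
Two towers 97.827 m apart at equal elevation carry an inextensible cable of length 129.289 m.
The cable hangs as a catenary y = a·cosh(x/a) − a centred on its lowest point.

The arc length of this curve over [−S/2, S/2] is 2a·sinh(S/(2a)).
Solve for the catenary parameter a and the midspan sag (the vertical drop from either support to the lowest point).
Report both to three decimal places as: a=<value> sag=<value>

seed: a₀ = √(S³/(24(L−S))) = √(97.827³/(24·31.462)) = 35.211889
iter 1: u=1.389119  f(a)=+3.179e+00  f'(a)=-2.156e+00  a ← 35.211889 − (+3.179e+00/-2.156e+00) = 36.685964
iter 2: u=1.333303  f(a)=+2.105e-01  f'(a)=-1.879e+00  a ← 36.685964 − (+2.105e-01/-1.879e+00) = 36.797969
iter 3: u=1.329245  f(a)=+1.068e-03  f'(a)=-1.860e+00  a ← 36.797969 − (+1.068e-03/-1.860e+00) = 36.798543
iter 4: u=1.329224  f(a)=+2.780e-08  f'(a)=-1.860e+00  a ← 36.798543 − (+2.780e-08/-1.860e+00) = 36.798543
iter 5: u=1.329224  f(a)=-5.684e-14  f'(a)=-1.860e+00  a ← 36.798543 − (-5.684e-14/-1.860e+00) = 36.798543
converged: |Δa| < 1e-12 after 5 iterations
sag = a·(cosh(S/(2a)) − 1) = 36.798543·(cosh(1.329224) − 1) = 37.585892
T_max/T_min = cosh(S/(2a)) = 2.021396

a=36.799 sag=37.586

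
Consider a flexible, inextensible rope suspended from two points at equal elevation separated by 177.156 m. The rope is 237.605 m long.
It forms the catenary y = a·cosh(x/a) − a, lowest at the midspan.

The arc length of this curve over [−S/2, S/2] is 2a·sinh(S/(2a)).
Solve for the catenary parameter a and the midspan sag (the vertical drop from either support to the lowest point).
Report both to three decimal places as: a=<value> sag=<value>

a=64.855 sag=70.497

seed: a₀ = √(S³/(24(L−S))) = √(177.156³/(24·60.449)) = 61.906125
iter 1: u=1.430844  f(a)=+6.498e+00  f'(a)=-2.383e+00  a ← 61.906125 − (+6.498e+00/-2.383e+00) = 64.632920
iter 2: u=1.370478  f(a)=+4.540e-01  f'(a)=-2.061e+00  a ← 64.632920 − (+4.540e-01/-2.061e+00) = 64.853236
iter 3: u=1.365822  f(a)=+2.584e-03  f'(a)=-2.037e+00  a ← 64.853236 − (+2.584e-03/-2.037e+00) = 64.854505
iter 4: u=1.365796  f(a)=+8.478e-08  f'(a)=-2.037e+00  a ← 64.854505 − (+8.478e-08/-2.037e+00) = 64.854505
iter 5: u=1.365796  f(a)=-2.842e-14  f'(a)=-2.037e+00  a ← 64.854505 − (-2.842e-14/-2.037e+00) = 64.854505
converged: |Δa| < 1e-12 after 5 iterations
sag = a·(cosh(S/(2a)) − 1) = 64.854505·(cosh(1.365796) − 1) = 70.497410
T_max/T_min = cosh(S/(2a)) = 2.087009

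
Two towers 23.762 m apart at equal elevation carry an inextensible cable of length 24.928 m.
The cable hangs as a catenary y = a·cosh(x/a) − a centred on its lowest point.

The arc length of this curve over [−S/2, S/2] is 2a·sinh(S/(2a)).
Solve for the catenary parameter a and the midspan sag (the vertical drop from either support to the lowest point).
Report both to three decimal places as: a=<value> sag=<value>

seed: a₀ = √(S³/(24(L−S))) = √(23.762³/(24·1.166)) = 21.896242
iter 1: u=0.542605  f(a)=+1.729e-02  f'(a)=-1.097e-01  a ← 21.896242 − (+1.729e-02/-1.097e-01) = 22.053854
iter 2: u=0.538727  f(a)=+1.884e-04  f'(a)=-1.073e-01  a ← 22.053854 − (+1.884e-04/-1.073e-01) = 22.055610
iter 3: u=0.538684  f(a)=+2.293e-08  f'(a)=-1.073e-01  a ← 22.055610 − (+2.293e-08/-1.073e-01) = 22.055611
iter 4: u=0.538684  f(a)=+3.553e-15  f'(a)=-1.073e-01  a ← 22.055611 − (+3.553e-15/-1.073e-01) = 22.055611
converged: |Δa| < 1e-12 after 4 iterations
sag = a·(cosh(S/(2a)) − 1) = 22.055611·(cosh(0.538684) − 1) = 3.278186
T_max/T_min = cosh(S/(2a)) = 1.148633

a=22.056 sag=3.278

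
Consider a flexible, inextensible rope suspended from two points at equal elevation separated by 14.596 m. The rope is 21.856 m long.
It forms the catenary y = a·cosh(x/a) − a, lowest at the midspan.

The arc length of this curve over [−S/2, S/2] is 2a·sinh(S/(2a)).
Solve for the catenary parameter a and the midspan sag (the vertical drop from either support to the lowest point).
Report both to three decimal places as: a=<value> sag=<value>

a=4.509 sag=7.312

seed: a₀ = √(S³/(24(L−S))) = √(14.596³/(24·7.260)) = 4.224515
iter 1: u=1.727536  f(a)=+1.164e+00  f'(a)=-4.578e+00  a ← 4.224515 − (+1.164e+00/-4.578e+00) = 4.478661
iter 2: u=1.629505  f(a)=+1.133e-01  f'(a)=-3.727e+00  a ← 4.478661 − (+1.133e-01/-3.727e+00) = 4.509055
iter 3: u=1.618521  f(a)=+1.329e-03  f'(a)=-3.640e+00  a ← 4.509055 − (+1.329e-03/-3.640e+00) = 4.509421
iter 4: u=1.618390  f(a)=+1.877e-07  f'(a)=-3.639e+00  a ← 4.509421 − (+1.877e-07/-3.639e+00) = 4.509421
iter 5: u=1.618390  f(a)=+1.066e-14  f'(a)=-3.639e+00  a ← 4.509421 − (+1.066e-14/-3.639e+00) = 4.509421
converged: |Δa| < 1e-12 after 5 iterations
sag = a·(cosh(S/(2a)) − 1) = 4.509421·(cosh(1.618390) − 1) = 7.312426
T_max/T_min = cosh(S/(2a)) = 2.621589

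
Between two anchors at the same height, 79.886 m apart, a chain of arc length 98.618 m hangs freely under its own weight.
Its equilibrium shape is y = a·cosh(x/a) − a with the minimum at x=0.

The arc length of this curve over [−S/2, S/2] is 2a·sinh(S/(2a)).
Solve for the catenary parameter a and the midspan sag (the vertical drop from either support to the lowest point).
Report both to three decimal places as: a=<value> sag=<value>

a=34.801 sag=25.552

seed: a₀ = √(S³/(24(L−S))) = √(79.886³/(24·18.732)) = 33.675055
iter 1: u=1.186130  f(a)=+1.363e+00  f'(a)=-1.277e+00  a ← 33.675055 − (+1.363e+00/-1.277e+00) = 34.742092
iter 2: u=1.149700  f(a)=+6.745e-02  f'(a)=-1.154e+00  a ← 34.742092 − (+6.745e-02/-1.154e+00) = 34.800566
iter 3: u=1.147769  f(a)=+1.843e-04  f'(a)=-1.147e+00  a ← 34.800566 − (+1.843e-04/-1.147e+00) = 34.800727
iter 4: u=1.147763  f(a)=+1.384e-09  f'(a)=-1.147e+00  a ← 34.800727 − (+1.384e-09/-1.147e+00) = 34.800727
iter 5: u=1.147763  f(a)=+0.000e+00  f'(a)=-1.147e+00  a ← 34.800727 − (+0.000e+00/-1.147e+00) = 34.800727
converged: |Δa| < 1e-12 after 5 iterations
sag = a·(cosh(S/(2a)) − 1) = 34.800727·(cosh(1.147763) − 1) = 25.552136
T_max/T_min = cosh(S/(2a)) = 1.734241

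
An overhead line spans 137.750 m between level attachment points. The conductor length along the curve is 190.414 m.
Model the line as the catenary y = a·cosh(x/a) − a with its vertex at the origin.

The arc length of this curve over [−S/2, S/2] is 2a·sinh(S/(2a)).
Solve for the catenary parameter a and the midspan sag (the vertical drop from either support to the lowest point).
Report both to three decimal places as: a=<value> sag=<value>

seed: a₀ = √(S³/(24(L−S))) = √(137.750³/(24·52.664)) = 45.475226
iter 1: u=1.514561  f(a)=+6.381e+00  f'(a)=-2.893e+00  a ← 45.475226 − (+6.381e+00/-2.893e+00) = 47.680950
iter 2: u=1.444497  f(a)=+4.936e-01  f'(a)=-2.461e+00  a ← 47.680950 − (+4.936e-01/-2.461e+00) = 47.881520
iter 3: u=1.438446  f(a)=+3.502e-03  f'(a)=-2.426e+00  a ← 47.881520 − (+3.502e-03/-2.426e+00) = 47.882964
iter 4: u=1.438403  f(a)=+1.790e-07  f'(a)=-2.426e+00  a ← 47.882964 − (+1.790e-07/-2.426e+00) = 47.882964
iter 5: u=1.438403  f(a)=-5.684e-14  f'(a)=-2.426e+00  a ← 47.882964 − (-5.684e-14/-2.426e+00) = 47.882964
converged: |Δa| < 1e-12 after 5 iterations
sag = a·(cosh(S/(2a)) − 1) = 47.882964·(cosh(1.438403) − 1) = 58.686971
T_max/T_min = cosh(S/(2a)) = 2.225634

a=47.883 sag=58.687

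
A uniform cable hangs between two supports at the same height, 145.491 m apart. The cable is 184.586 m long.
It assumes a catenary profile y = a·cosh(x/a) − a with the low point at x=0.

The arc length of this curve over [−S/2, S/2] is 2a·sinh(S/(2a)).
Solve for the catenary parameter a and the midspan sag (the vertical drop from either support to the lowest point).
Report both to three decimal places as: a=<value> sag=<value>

a=59.471 sag=50.323

seed: a₀ = √(S³/(24(L−S))) = √(145.491³/(24·39.095)) = 57.291206
iter 1: u=1.269750  f(a)=+3.275e+00  f'(a)=-1.598e+00  a ← 57.291206 − (+3.275e+00/-1.598e+00) = 59.340992
iter 2: u=1.225890  f(a)=+1.840e-01  f'(a)=-1.423e+00  a ← 59.340992 − (+1.840e-01/-1.423e+00) = 59.470292
iter 3: u=1.223224  f(a)=+6.570e-04  f'(a)=-1.413e+00  a ← 59.470292 − (+6.570e-04/-1.413e+00) = 59.470757
iter 4: u=1.223215  f(a)=+8.445e-09  f'(a)=-1.413e+00  a ← 59.470757 − (+8.445e-09/-1.413e+00) = 59.470757
iter 5: u=1.223215  f(a)=+0.000e+00  f'(a)=-1.413e+00  a ← 59.470757 − (+0.000e+00/-1.413e+00) = 59.470757
converged: |Δa| < 1e-12 after 5 iterations
sag = a·(cosh(S/(2a)) − 1) = 59.470757·(cosh(1.223215) − 1) = 50.323454
T_max/T_min = cosh(S/(2a)) = 1.846188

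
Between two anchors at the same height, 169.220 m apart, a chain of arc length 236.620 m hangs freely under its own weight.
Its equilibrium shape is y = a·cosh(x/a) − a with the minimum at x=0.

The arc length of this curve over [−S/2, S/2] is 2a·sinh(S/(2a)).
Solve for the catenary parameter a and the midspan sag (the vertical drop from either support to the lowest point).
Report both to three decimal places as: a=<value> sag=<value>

seed: a₀ = √(S³/(24(L−S))) = √(169.220³/(24·67.400)) = 54.732082
iter 1: u=1.545894  f(a)=+8.527e+00  f'(a)=-3.104e+00  a ← 54.732082 − (+8.527e+00/-3.104e+00) = 57.479297
iter 2: u=1.472008  f(a)=+6.841e-01  f'(a)=-2.624e+00  a ← 57.479297 − (+6.841e-01/-2.624e+00) = 57.739978
iter 3: u=1.465363  f(a)=+5.251e-03  f'(a)=-2.584e+00  a ← 57.739978 − (+5.251e-03/-2.584e+00) = 57.742010
iter 4: u=1.465311  f(a)=+3.147e-07  f'(a)=-2.584e+00  a ← 57.742010 − (+3.147e-07/-2.584e+00) = 57.742010
iter 5: u=1.465311  f(a)=+2.842e-14  f'(a)=-2.584e+00  a ← 57.742010 − (+2.842e-14/-2.584e+00) = 57.742010
converged: |Δa| < 1e-12 after 5 iterations
sag = a·(cosh(S/(2a)) − 1) = 57.742010·(cosh(1.465311) − 1) = 73.906749
T_max/T_min = cosh(S/(2a)) = 2.279948

a=57.742 sag=73.907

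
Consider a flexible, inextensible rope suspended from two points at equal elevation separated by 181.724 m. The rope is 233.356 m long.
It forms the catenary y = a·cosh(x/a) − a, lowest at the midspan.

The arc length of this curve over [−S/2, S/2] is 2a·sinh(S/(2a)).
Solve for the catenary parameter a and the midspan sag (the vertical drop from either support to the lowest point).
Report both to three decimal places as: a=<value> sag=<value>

seed: a₀ = √(S³/(24(L−S))) = √(181.724³/(24·51.632)) = 69.591042
iter 1: u=1.305657  f(a)=+4.584e+00  f'(a)=-1.753e+00  a ← 69.591042 − (+4.584e+00/-1.753e+00) = 72.206326
iter 2: u=1.258366  f(a)=+2.711e-01  f'(a)=-1.551e+00  a ← 72.206326 − (+2.711e-01/-1.551e+00) = 72.381097
iter 3: u=1.255328  f(a)=+1.080e-03  f'(a)=-1.539e+00  a ← 72.381097 − (+1.080e-03/-1.539e+00) = 72.381799
iter 4: u=1.255316  f(a)=+1.728e-08  f'(a)=-1.539e+00  a ← 72.381799 − (+1.728e-08/-1.539e+00) = 72.381799
iter 5: u=1.255316  f(a)=+2.842e-14  f'(a)=-1.539e+00  a ← 72.381799 − (+2.842e-14/-1.539e+00) = 72.381799
converged: |Δa| < 1e-12 after 5 iterations
sag = a·(cosh(S/(2a)) − 1) = 72.381799·(cosh(1.255316) − 1) = 64.923993
T_max/T_min = cosh(S/(2a)) = 1.896966

a=72.382 sag=64.924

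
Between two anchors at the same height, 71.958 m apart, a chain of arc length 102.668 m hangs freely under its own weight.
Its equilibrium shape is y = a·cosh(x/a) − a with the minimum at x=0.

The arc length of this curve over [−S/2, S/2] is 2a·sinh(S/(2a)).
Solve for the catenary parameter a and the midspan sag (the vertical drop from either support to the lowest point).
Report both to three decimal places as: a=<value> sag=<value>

a=23.802 sag=32.782

seed: a₀ = √(S³/(24(L−S))) = √(71.958³/(24·30.710)) = 22.483975
iter 1: u=1.600206  f(a)=+4.180e+00  f'(a)=-3.498e+00  a ← 22.483975 − (+4.180e+00/-3.498e+00) = 23.678932
iter 2: u=1.519452  f(a)=+3.564e-01  f'(a)=-2.925e+00  a ← 23.678932 − (+3.564e-01/-2.925e+00) = 23.800771
iter 3: u=1.511674  f(a)=+3.124e-03  f'(a)=-2.874e+00  a ← 23.800771 − (+3.124e-03/-2.874e+00) = 23.801858
iter 4: u=1.511605  f(a)=+2.446e-07  f'(a)=-2.874e+00  a ← 23.801858 − (+2.446e-07/-2.874e+00) = 23.801858
iter 5: u=1.511605  f(a)=-1.421e-14  f'(a)=-2.874e+00  a ← 23.801858 − (-1.421e-14/-2.874e+00) = 23.801858
converged: |Δa| < 1e-12 after 5 iterations
sag = a·(cosh(S/(2a)) − 1) = 23.801858·(cosh(1.511605) − 1) = 32.781779
T_max/T_min = cosh(S/(2a)) = 2.377278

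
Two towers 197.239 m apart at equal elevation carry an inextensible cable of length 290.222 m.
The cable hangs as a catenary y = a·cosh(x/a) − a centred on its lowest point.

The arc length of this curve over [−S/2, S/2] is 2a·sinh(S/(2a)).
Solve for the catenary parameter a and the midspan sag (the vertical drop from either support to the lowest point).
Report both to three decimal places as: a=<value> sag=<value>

a=62.404 sag=95.556

seed: a₀ = √(S³/(24(L−S))) = √(197.239³/(24·92.983)) = 58.638357
iter 1: u=1.681826  f(a)=+1.407e+01  f'(a)=-4.164e+00  a ← 58.638357 − (+1.407e+01/-4.164e+00) = 62.017732
iter 2: u=1.590182  f(a)=+1.308e+00  f'(a)=-3.423e+00  a ← 62.017732 − (+1.308e+00/-3.423e+00) = 62.399921
iter 3: u=1.580443  f(a)=+1.386e-02  f'(a)=-3.351e+00  a ← 62.399921 − (+1.386e-02/-3.351e+00) = 62.404059
iter 4: u=1.580338  f(a)=+1.594e-06  f'(a)=-3.350e+00  a ← 62.404059 − (+1.594e-06/-3.350e+00) = 62.404060
iter 5: u=1.580338  f(a)=+5.684e-14  f'(a)=-3.350e+00  a ← 62.404060 − (+5.684e-14/-3.350e+00) = 62.404060
converged: |Δa| < 1e-12 after 5 iterations
sag = a·(cosh(S/(2a)) − 1) = 62.404060·(cosh(1.580338) − 1) = 95.556280
T_max/T_min = cosh(S/(2a)) = 2.531251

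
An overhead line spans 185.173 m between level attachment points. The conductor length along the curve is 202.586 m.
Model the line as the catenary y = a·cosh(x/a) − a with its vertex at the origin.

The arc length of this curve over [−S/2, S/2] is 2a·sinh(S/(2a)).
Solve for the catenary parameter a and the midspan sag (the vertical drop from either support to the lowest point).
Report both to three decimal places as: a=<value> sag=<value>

seed: a₀ = √(S³/(24(L−S))) = √(185.173³/(24·17.413)) = 123.260542
iter 1: u=0.751145  f(a)=+4.979e-01  f'(a)=-2.988e-01  a ← 123.260542 − (+4.979e-01/-2.988e-01) = 124.926801
iter 2: u=0.741126  f(a)=+1.028e-02  f'(a)=-2.866e-01  a ← 124.926801 − (+1.028e-02/-2.866e-01) = 124.962657
iter 3: u=0.740913  f(a)=+4.582e-06  f'(a)=-2.863e-01  a ← 124.962657 − (+4.582e-06/-2.863e-01) = 124.962673
iter 4: u=0.740913  f(a)=+9.663e-13  f'(a)=-2.863e-01  a ← 124.962673 − (+9.663e-13/-2.863e-01) = 124.962673
converged: |Δa| < 1e-12 after 4 iterations
sag = a·(cosh(S/(2a)) − 1) = 124.962673·(cosh(0.740913) − 1) = 35.897333
T_max/T_min = cosh(S/(2a)) = 1.287264

a=124.963 sag=35.897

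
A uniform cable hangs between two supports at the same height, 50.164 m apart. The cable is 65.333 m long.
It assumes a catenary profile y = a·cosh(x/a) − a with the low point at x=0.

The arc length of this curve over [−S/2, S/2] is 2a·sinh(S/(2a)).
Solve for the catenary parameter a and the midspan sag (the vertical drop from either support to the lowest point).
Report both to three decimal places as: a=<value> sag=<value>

a=19.413 sag=18.587

seed: a₀ = √(S³/(24(L−S))) = √(50.164³/(24·15.169)) = 18.621049
iter 1: u=1.346970  f(a)=+1.437e+00  f'(a)=-1.945e+00  a ← 18.621049 − (+1.437e+00/-1.945e+00) = 19.360027
iter 2: u=1.295556  f(a)=+8.997e-02  f'(a)=-1.708e+00  a ← 19.360027 − (+8.997e-02/-1.708e+00) = 19.412702
iter 3: u=1.292041  f(a)=+4.048e-04  f'(a)=-1.693e+00  a ← 19.412702 − (+4.048e-04/-1.693e+00) = 19.412941
iter 4: u=1.292025  f(a)=+8.275e-09  f'(a)=-1.693e+00  a ← 19.412941 − (+8.275e-09/-1.693e+00) = 19.412941
iter 5: u=1.292025  f(a)=+0.000e+00  f'(a)=-1.693e+00  a ← 19.412941 − (+0.000e+00/-1.693e+00) = 19.412941
converged: |Δa| < 1e-12 after 5 iterations
sag = a·(cosh(S/(2a)) − 1) = 19.412941·(cosh(1.292025) − 1) = 18.586566
T_max/T_min = cosh(S/(2a)) = 1.957432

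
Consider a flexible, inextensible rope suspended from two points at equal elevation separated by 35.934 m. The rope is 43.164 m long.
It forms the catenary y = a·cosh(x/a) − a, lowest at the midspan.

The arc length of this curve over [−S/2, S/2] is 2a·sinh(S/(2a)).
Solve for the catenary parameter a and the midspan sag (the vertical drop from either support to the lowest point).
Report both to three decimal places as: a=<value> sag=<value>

seed: a₀ = √(S³/(24(L−S))) = √(35.934³/(24·7.230)) = 16.352478
iter 1: u=1.098733  f(a)=+4.492e-01  f'(a)=-9.957e-01  a ← 16.352478 − (+4.492e-01/-9.957e-01) = 16.803570
iter 2: u=1.069237  f(a)=+1.926e-02  f'(a)=-9.120e-01  a ← 16.803570 − (+1.926e-02/-9.120e-01) = 16.824684
iter 3: u=1.067895  f(a)=+3.890e-05  f'(a)=-9.083e-01  a ← 16.824684 − (+3.890e-05/-9.083e-01) = 16.824727
iter 4: u=1.067893  f(a)=+1.595e-10  f'(a)=-9.083e-01  a ← 16.824727 − (+1.595e-10/-9.083e-01) = 16.824727
iter 5: u=1.067893  f(a)=+7.105e-15  f'(a)=-9.083e-01  a ← 16.824727 − (+7.105e-15/-9.083e-01) = 16.824727
converged: |Δa| < 1e-12 after 5 iterations
sag = a·(cosh(S/(2a)) − 1) = 16.824727·(cosh(1.067893) − 1) = 10.540473
T_max/T_min = cosh(S/(2a)) = 1.626487

a=16.825 sag=10.540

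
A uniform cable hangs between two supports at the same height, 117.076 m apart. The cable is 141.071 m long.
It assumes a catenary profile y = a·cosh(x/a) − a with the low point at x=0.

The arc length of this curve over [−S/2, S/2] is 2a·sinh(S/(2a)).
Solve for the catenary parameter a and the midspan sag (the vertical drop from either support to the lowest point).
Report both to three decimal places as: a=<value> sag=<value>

a=54.340 sag=34.700

seed: a₀ = √(S³/(24(L−S))) = √(117.076³/(24·23.995)) = 52.788074
iter 1: u=1.108925  f(a)=+1.519e+00  f'(a)=-1.026e+00  a ← 52.788074 − (+1.519e+00/-1.026e+00) = 54.268975
iter 2: u=1.078664  f(a)=+6.628e-02  f'(a)=-9.382e-01  a ← 54.268975 − (+6.628e-02/-9.382e-01) = 54.339621
iter 3: u=1.077262  f(a)=+1.389e-04  f'(a)=-9.343e-01  a ← 54.339621 − (+1.389e-04/-9.343e-01) = 54.339770
iter 4: u=1.077259  f(a)=+6.126e-10  f'(a)=-9.342e-01  a ← 54.339770 − (+6.126e-10/-9.342e-01) = 54.339770
iter 5: u=1.077259  f(a)=-2.842e-14  f'(a)=-9.342e-01  a ← 54.339770 − (-2.842e-14/-9.342e-01) = 54.339770
converged: |Δa| < 1e-12 after 5 iterations
sag = a·(cosh(S/(2a)) − 1) = 54.339770·(cosh(1.077259) − 1) = 34.699925
T_max/T_min = cosh(S/(2a)) = 1.638573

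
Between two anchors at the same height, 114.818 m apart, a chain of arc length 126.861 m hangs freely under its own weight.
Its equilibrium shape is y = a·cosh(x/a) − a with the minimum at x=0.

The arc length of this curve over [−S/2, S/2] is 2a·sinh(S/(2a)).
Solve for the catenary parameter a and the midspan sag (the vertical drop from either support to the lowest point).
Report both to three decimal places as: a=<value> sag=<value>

a=73.479 sag=23.591

seed: a₀ = √(S³/(24(L−S))) = √(114.818³/(24·12.043)) = 72.367239
iter 1: u=0.793301  f(a)=+3.847e-01  f'(a)=-3.543e-01  a ← 72.367239 − (+3.847e-01/-3.543e-01) = 73.453123
iter 2: u=0.781573  f(a)=+8.829e-03  f'(a)=-3.382e-01  a ← 73.453123 − (+8.829e-03/-3.382e-01) = 73.479233
iter 3: u=0.781296  f(a)=+4.894e-06  f'(a)=-3.378e-01  a ← 73.479233 − (+4.894e-06/-3.378e-01) = 73.479248
iter 4: u=0.781295  f(a)=+1.464e-12  f'(a)=-3.378e-01  a ← 73.479248 − (+1.464e-12/-3.378e-01) = 73.479248
converged: |Δa| < 1e-12 after 4 iterations
sag = a·(cosh(S/(2a)) − 1) = 73.479248·(cosh(0.781295) − 1) = 23.590975
T_max/T_min = cosh(S/(2a)) = 1.321056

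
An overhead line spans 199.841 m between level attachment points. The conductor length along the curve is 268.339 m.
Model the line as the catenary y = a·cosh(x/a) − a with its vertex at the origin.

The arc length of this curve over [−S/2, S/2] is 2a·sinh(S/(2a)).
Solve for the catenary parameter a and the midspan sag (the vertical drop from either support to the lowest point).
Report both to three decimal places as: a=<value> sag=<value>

a=73.008 sag=79.739

seed: a₀ = √(S³/(24(L−S))) = √(199.841³/(24·68.498)) = 69.675858
iter 1: u=1.434076  f(a)=+7.398e+00  f'(a)=-2.401e+00  a ← 69.675858 − (+7.398e+00/-2.401e+00) = 72.756755
iter 2: u=1.373350  f(a)=+5.190e-01  f'(a)=-2.075e+00  a ← 72.756755 − (+5.190e-01/-2.075e+00) = 73.006851
iter 3: u=1.368646  f(a)=+2.980e-03  f'(a)=-2.051e+00  a ← 73.006851 − (+2.980e-03/-2.051e+00) = 73.008304
iter 4: u=1.368618  f(a)=+9.951e-08  f'(a)=-2.051e+00  a ← 73.008304 − (+9.951e-08/-2.051e+00) = 73.008304
iter 5: u=1.368618  f(a)=+5.684e-14  f'(a)=-2.051e+00  a ← 73.008304 − (+5.684e-14/-2.051e+00) = 73.008304
converged: |Δa| < 1e-12 after 5 iterations
sag = a·(cosh(S/(2a)) − 1) = 73.008304·(cosh(1.368618) − 1) = 79.738765
T_max/T_min = cosh(S/(2a)) = 2.092188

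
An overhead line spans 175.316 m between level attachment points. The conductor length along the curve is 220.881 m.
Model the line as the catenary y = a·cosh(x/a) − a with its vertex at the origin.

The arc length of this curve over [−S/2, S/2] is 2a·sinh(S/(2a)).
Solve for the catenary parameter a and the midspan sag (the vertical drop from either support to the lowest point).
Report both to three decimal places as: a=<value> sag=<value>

seed: a₀ = √(S³/(24(L−S))) = √(175.316³/(24·45.565)) = 70.195783
iter 1: u=1.248764  f(a)=+3.688e+00  f'(a)=-1.512e+00  a ← 70.195783 − (+3.688e+00/-1.512e+00) = 72.634180
iter 2: u=1.206842  f(a)=+2.009e-01  f'(a)=-1.352e+00  a ← 72.634180 − (+2.009e-01/-1.352e+00) = 72.782785
iter 3: u=1.204378  f(a)=+6.719e-04  f'(a)=-1.343e+00  a ← 72.782785 − (+6.719e-04/-1.343e+00) = 72.783286
iter 4: u=1.204370  f(a)=+7.573e-09  f'(a)=-1.343e+00  a ← 72.783286 − (+7.573e-09/-1.343e+00) = 72.783286
iter 5: u=1.204370  f(a)=-2.842e-14  f'(a)=-1.343e+00  a ← 72.783286 − (-2.842e-14/-1.343e+00) = 72.783286
converged: |Δa| < 1e-12 after 5 iterations
sag = a·(cosh(S/(2a)) − 1) = 72.783286·(cosh(1.204370) − 1) = 59.483531
T_max/T_min = cosh(S/(2a)) = 1.817269

a=72.783 sag=59.484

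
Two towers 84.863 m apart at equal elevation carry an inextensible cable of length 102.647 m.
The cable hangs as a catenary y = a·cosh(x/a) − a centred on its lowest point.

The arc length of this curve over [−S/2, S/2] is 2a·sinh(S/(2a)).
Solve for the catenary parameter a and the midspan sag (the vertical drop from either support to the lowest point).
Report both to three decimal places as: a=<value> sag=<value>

seed: a₀ = √(S³/(24(L−S))) = √(84.863³/(24·17.784)) = 37.840531
iter 1: u=1.121324  f(a)=+1.152e+00  f'(a)=-1.064e+00  a ← 37.840531 − (+1.152e+00/-1.064e+00) = 38.923791
iter 2: u=1.090117  f(a)=+5.132e-02  f'(a)=-9.707e-01  a ← 38.923791 − (+5.132e-02/-9.707e-01) = 38.976664
iter 3: u=1.088639  f(a)=+1.124e-04  f'(a)=-9.665e-01  a ← 38.976664 − (+1.124e-04/-9.665e-01) = 38.976780
iter 4: u=1.088635  f(a)=+5.413e-10  f'(a)=-9.665e-01  a ← 38.976780 − (+5.413e-10/-9.665e-01) = 38.976780
iter 5: u=1.088635  f(a)=-4.263e-14  f'(a)=-9.665e-01  a ← 38.976780 − (-4.263e-14/-9.665e-01) = 38.976780
converged: |Δa| < 1e-12 after 5 iterations
sag = a·(cosh(S/(2a)) − 1) = 38.976780·(cosh(1.088635) − 1) = 25.469252
T_max/T_min = cosh(S/(2a)) = 1.653447

a=38.977 sag=25.469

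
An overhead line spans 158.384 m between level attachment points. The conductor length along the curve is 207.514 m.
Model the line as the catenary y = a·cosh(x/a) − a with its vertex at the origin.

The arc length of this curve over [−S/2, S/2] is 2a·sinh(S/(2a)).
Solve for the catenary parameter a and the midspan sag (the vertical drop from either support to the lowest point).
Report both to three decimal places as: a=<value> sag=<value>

seed: a₀ = √(S³/(24(L−S))) = √(158.384³/(24·49.130)) = 58.048093
iter 1: u=1.364248  f(a)=+4.780e+00  f'(a)=-2.029e+00  a ← 58.048093 − (+4.780e+00/-2.029e+00) = 60.403349
iter 2: u=1.311053  f(a)=+3.063e-01  f'(a)=-1.777e+00  a ← 60.403349 − (+3.063e-01/-1.777e+00) = 60.575728
iter 3: u=1.307322  f(a)=+1.448e-03  f'(a)=-1.760e+00  a ← 60.575728 − (+1.448e-03/-1.760e+00) = 60.576551
iter 4: u=1.307305  f(a)=+3.272e-08  f'(a)=-1.760e+00  a ← 60.576551 − (+3.272e-08/-1.760e+00) = 60.576551
iter 5: u=1.307305  f(a)=-2.842e-14  f'(a)=-1.760e+00  a ← 60.576551 − (-2.842e-14/-1.760e+00) = 60.576551
converged: |Δa| < 1e-12 after 5 iterations
sag = a·(cosh(S/(2a)) − 1) = 60.576551·(cosh(1.307305) − 1) = 59.569333
T_max/T_min = cosh(S/(2a)) = 1.983373

a=60.577 sag=59.569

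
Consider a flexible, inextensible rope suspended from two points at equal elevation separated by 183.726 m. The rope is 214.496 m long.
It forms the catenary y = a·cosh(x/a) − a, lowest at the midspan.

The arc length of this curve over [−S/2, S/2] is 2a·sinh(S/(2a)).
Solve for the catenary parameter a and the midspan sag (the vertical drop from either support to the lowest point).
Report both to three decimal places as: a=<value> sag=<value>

a=93.859 sag=48.660

seed: a₀ = √(S³/(24(L−S))) = √(183.726³/(24·30.770)) = 91.640312
iter 1: u=1.002430  f(a)=+1.583e+00  f'(a)=-7.415e-01  a ← 91.640312 − (+1.583e+00/-7.415e-01) = 93.775881
iter 2: u=0.979602  f(a)=+5.704e-02  f'(a)=-6.889e-01  a ← 93.775881 − (+5.704e-02/-6.889e-01) = 93.858681
iter 3: u=0.978737  f(a)=+8.015e-05  f'(a)=-6.870e-01  a ← 93.858681 − (+8.015e-05/-6.870e-01) = 93.858798
iter 4: u=0.978736  f(a)=+1.587e-10  f'(a)=-6.870e-01  a ← 93.858798 − (+1.587e-10/-6.870e-01) = 93.858798
iter 5: u=0.978736  f(a)=+2.842e-14  f'(a)=-6.870e-01  a ← 93.858798 − (+2.842e-14/-6.870e-01) = 93.858798
converged: |Δa| < 1e-12 after 5 iterations
sag = a·(cosh(S/(2a)) − 1) = 93.858798·(cosh(0.978736) − 1) = 48.659999
T_max/T_min = cosh(S/(2a)) = 1.518438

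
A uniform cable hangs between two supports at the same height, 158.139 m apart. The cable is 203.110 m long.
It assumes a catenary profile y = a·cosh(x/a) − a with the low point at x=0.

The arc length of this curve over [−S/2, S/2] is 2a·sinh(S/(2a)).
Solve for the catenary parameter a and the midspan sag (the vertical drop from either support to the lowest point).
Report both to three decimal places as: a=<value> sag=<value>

a=62.962 sag=56.527

seed: a₀ = √(S³/(24(L−S))) = √(158.139³/(24·44.971)) = 60.532218
iter 1: u=1.306238  f(a)=+3.996e+00  f'(a)=-1.755e+00  a ← 60.532218 − (+3.996e+00/-1.755e+00) = 62.808846
iter 2: u=1.258891  f(a)=+2.365e-01  f'(a)=-1.553e+00  a ← 62.808846 − (+2.365e-01/-1.553e+00) = 62.961125
iter 3: u=1.255846  f(a)=+9.437e-04  f'(a)=-1.541e+00  a ← 62.961125 − (+9.437e-04/-1.541e+00) = 62.961738
iter 4: u=1.255834  f(a)=+1.516e-08  f'(a)=-1.541e+00  a ← 62.961738 − (+1.516e-08/-1.541e+00) = 62.961738
iter 5: u=1.255834  f(a)=+0.000e+00  f'(a)=-1.541e+00  a ← 62.961738 − (+0.000e+00/-1.541e+00) = 62.961738
converged: |Δa| < 1e-12 after 5 iterations
sag = a·(cosh(S/(2a)) − 1) = 62.961738·(cosh(1.255834) − 1) = 56.527167
T_max/T_min = cosh(S/(2a)) = 1.897802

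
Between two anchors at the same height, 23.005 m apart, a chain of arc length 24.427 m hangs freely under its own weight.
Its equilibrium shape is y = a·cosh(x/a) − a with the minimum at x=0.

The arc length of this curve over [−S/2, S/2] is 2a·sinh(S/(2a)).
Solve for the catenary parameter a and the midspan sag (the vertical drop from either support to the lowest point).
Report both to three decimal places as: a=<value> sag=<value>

a=19.060 sag=3.577

seed: a₀ = √(S³/(24(L−S))) = √(23.005³/(24·1.422)) = 18.887650
iter 1: u=0.608996  f(a)=+2.660e-02  f'(a)=-1.562e-01  a ← 18.887650 − (+2.660e-02/-1.562e-01) = 19.057930
iter 2: u=0.603555  f(a)=+3.640e-04  f'(a)=-1.520e-01  a ← 19.057930 − (+3.640e-04/-1.520e-01) = 19.060325
iter 3: u=0.603479  f(a)=+7.027e-08  f'(a)=-1.519e-01  a ← 19.060325 − (+7.027e-08/-1.519e-01) = 19.060326
iter 4: u=0.603479  f(a)=+7.105e-15  f'(a)=-1.519e-01  a ← 19.060326 − (+7.105e-15/-1.519e-01) = 19.060326
converged: |Δa| < 1e-12 after 4 iterations
sag = a·(cosh(S/(2a)) − 1) = 19.060326·(cosh(0.603479) − 1) = 3.577377
T_max/T_min = cosh(S/(2a)) = 1.187687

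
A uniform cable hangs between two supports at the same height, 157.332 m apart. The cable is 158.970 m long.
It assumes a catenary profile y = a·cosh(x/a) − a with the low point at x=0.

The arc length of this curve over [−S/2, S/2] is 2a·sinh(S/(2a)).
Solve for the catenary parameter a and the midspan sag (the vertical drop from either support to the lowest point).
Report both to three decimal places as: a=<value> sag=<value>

a=315.238 sag=9.866

seed: a₀ = √(S³/(24(L−S))) = √(157.332³/(24·1.638)) = 314.748034
iter 1: u=0.249933  f(a)=+5.124e-03  f'(a)=-1.047e-02  a ← 314.748034 − (+5.124e-03/-1.047e-02) = 315.237234
iter 2: u=0.249545  f(a)=+1.197e-05  f'(a)=-1.042e-02  a ← 315.237234 − (+1.197e-05/-1.042e-02) = 315.238382
iter 3: u=0.249544  f(a)=+6.563e-11  f'(a)=-1.042e-02  a ← 315.238382 − (+6.563e-11/-1.042e-02) = 315.238382
iter 4: u=0.249544  f(a)=+2.842e-14  f'(a)=-1.042e-02  a ← 315.238382 − (+2.842e-14/-1.042e-02) = 315.238382
converged: |Δa| < 1e-12 after 4 iterations
sag = a·(cosh(S/(2a)) − 1) = 315.238382·(cosh(0.249544) − 1) = 9.866375
T_max/T_min = cosh(S/(2a)) = 1.031298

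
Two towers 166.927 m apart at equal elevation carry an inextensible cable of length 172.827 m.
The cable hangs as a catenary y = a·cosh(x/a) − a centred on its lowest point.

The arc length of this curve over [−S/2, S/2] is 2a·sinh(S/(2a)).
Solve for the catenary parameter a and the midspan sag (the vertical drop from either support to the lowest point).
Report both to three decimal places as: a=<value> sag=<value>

seed: a₀ = √(S³/(24(L−S))) = √(166.927³/(24·5.900)) = 181.241754
iter 1: u=0.460509  f(a)=+6.288e-02  f'(a)=-6.650e-02  a ← 181.241754 − (+6.288e-02/-6.650e-02) = 182.187308
iter 2: u=0.458119  f(a)=+4.955e-04  f'(a)=-6.545e-02  a ← 182.187308 − (+4.955e-04/-6.545e-02) = 182.194878
iter 3: u=0.458100  f(a)=+3.131e-08  f'(a)=-6.545e-02  a ← 182.194878 − (+3.131e-08/-6.545e-02) = 182.194878
iter 4: u=0.458100  f(a)=+0.000e+00  f'(a)=-6.545e-02  a ← 182.194878 − (+0.000e+00/-6.545e-02) = 182.194878
converged: |Δa| < 1e-12 after 4 iterations
sag = a·(cosh(S/(2a)) − 1) = 182.194878·(cosh(0.458100) − 1) = 19.453991
T_max/T_min = cosh(S/(2a)) = 1.106776

a=182.195 sag=19.454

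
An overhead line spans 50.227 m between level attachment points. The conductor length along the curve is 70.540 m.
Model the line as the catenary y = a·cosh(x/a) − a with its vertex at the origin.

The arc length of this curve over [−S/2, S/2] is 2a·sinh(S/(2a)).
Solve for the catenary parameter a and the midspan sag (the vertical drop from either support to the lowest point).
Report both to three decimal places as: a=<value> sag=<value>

seed: a₀ = √(S³/(24(L−S))) = √(50.227³/(24·20.313)) = 16.121788
iter 1: u=1.557737  f(a)=+2.612e+00  f'(a)=-3.187e+00  a ← 16.121788 − (+2.612e+00/-3.187e+00) = 16.941345
iter 2: u=1.482379  f(a)=+2.124e-01  f'(a)=-2.688e+00  a ← 16.941345 − (+2.124e-01/-2.688e+00) = 17.020357
iter 3: u=1.475498  f(a)=+1.679e-03  f'(a)=-2.646e+00  a ← 17.020357 − (+1.679e-03/-2.646e+00) = 17.020992
iter 4: u=1.475443  f(a)=+1.067e-07  f'(a)=-2.645e+00  a ← 17.020992 − (+1.067e-07/-2.645e+00) = 17.020992
iter 5: u=1.475443  f(a)=-1.421e-14  f'(a)=-2.645e+00  a ← 17.020992 − (-1.421e-14/-2.645e+00) = 17.020992
converged: |Δa| < 1e-12 after 5 iterations
sag = a·(cosh(S/(2a)) − 1) = 17.020992·(cosh(1.475443) − 1) = 22.141325
T_max/T_min = cosh(S/(2a)) = 2.300825

a=17.021 sag=22.141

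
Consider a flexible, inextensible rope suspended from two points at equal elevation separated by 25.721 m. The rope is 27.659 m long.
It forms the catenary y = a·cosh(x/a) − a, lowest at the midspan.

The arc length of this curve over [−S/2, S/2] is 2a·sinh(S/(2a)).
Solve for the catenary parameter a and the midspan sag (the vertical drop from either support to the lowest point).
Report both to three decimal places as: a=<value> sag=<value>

seed: a₀ = √(S³/(24(L−S))) = √(25.721³/(24·1.938)) = 19.127106
iter 1: u=0.672370  f(a)=+4.428e-02  f'(a)=-2.120e-01  a ← 19.127106 − (+4.428e-02/-2.120e-01) = 19.336025
iter 2: u=0.665106  f(a)=+7.360e-04  f'(a)=-2.050e-01  a ← 19.336025 − (+7.360e-04/-2.050e-01) = 19.339615
iter 3: u=0.664982  f(a)=+2.109e-07  f'(a)=-2.048e-01  a ← 19.339615 − (+2.109e-07/-2.048e-01) = 19.339616
iter 4: u=0.664982  f(a)=+1.776e-14  f'(a)=-2.048e-01  a ← 19.339616 − (+1.776e-14/-2.048e-01) = 19.339616
converged: |Δa| < 1e-12 after 4 iterations
sag = a·(cosh(S/(2a)) − 1) = 19.339616·(cosh(0.664982) − 1) = 4.435914
T_max/T_min = cosh(S/(2a)) = 1.229369

a=19.340 sag=4.436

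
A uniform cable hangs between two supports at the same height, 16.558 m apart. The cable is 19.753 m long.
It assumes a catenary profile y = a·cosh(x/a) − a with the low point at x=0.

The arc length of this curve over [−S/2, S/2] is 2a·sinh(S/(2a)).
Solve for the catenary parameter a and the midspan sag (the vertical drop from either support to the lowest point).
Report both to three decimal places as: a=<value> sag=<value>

seed: a₀ = √(S³/(24(L−S))) = √(16.558³/(24·3.195)) = 7.694329
iter 1: u=1.075987  f(a)=+1.901e-01  f'(a)=-9.307e-01  a ← 7.694329 − (+1.901e-01/-9.307e-01) = 7.898619
iter 2: u=1.048158  f(a)=+7.835e-03  f'(a)=-8.554e-01  a ← 7.898619 − (+7.835e-03/-8.554e-01) = 7.907779
iter 3: u=1.046944  f(a)=+1.457e-05  f'(a)=-8.522e-01  a ← 7.907779 − (+1.457e-05/-8.522e-01) = 7.907796
iter 4: u=1.046941  f(a)=+5.063e-11  f'(a)=-8.522e-01  a ← 7.907796 − (+5.063e-11/-8.522e-01) = 7.907796
iter 5: u=1.046941  f(a)=+3.553e-15  f'(a)=-8.522e-01  a ← 7.907796 − (+3.553e-15/-8.522e-01) = 7.907796
converged: |Δa| < 1e-12 after 5 iterations
sag = a·(cosh(S/(2a)) − 1) = 7.907796·(cosh(1.046941) − 1) = 4.744417
T_max/T_min = cosh(S/(2a)) = 1.599967

a=7.908 sag=4.744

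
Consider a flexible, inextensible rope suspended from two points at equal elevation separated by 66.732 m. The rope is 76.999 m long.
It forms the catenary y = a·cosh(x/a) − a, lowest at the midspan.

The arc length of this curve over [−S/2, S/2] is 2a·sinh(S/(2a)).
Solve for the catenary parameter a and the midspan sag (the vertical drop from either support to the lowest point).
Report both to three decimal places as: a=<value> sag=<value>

a=35.502 sag=16.868

seed: a₀ = √(S³/(24(L−S))) = √(66.732³/(24·10.267)) = 34.727523
iter 1: u=0.960794  f(a)=+4.844e-01  f'(a)=-6.477e-01  a ← 34.727523 − (+4.844e-01/-6.477e-01) = 35.475454
iter 2: u=0.940538  f(a)=+1.609e-02  f'(a)=-6.053e-01  a ← 35.475454 − (+1.609e-02/-6.053e-01) = 35.502039
iter 3: u=0.939833  f(a)=+1.911e-05  f'(a)=-6.039e-01  a ← 35.502039 − (+1.911e-05/-6.039e-01) = 35.502070
iter 4: u=0.939833  f(a)=+2.701e-11  f'(a)=-6.039e-01  a ← 35.502070 − (+2.701e-11/-6.039e-01) = 35.502070
iter 5: u=0.939833  f(a)=-1.421e-14  f'(a)=-6.039e-01  a ← 35.502070 − (-1.421e-14/-6.039e-01) = 35.502070
converged: |Δa| < 1e-12 after 5 iterations
sag = a·(cosh(S/(2a)) − 1) = 35.502070·(cosh(0.939833) − 1) = 16.867850
T_max/T_min = cosh(S/(2a)) = 1.475123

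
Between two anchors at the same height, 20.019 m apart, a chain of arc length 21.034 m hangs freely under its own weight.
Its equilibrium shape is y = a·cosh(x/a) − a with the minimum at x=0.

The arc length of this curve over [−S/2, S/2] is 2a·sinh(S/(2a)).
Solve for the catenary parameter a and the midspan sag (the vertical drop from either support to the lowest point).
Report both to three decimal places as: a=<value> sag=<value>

seed: a₀ = √(S³/(24(L−S))) = √(20.019³/(24·1.015)) = 18.147839
iter 1: u=0.551553  f(a)=+1.555e-02  f'(a)=-1.153e-01  a ← 18.147839 − (+1.555e-02/-1.153e-01) = 18.282715
iter 2: u=0.547484  f(a)=+1.751e-04  f'(a)=-1.127e-01  a ← 18.282715 − (+1.751e-04/-1.127e-01) = 18.284268
iter 3: u=0.547438  f(a)=+2.275e-08  f'(a)=-1.127e-01  a ← 18.284268 − (+2.275e-08/-1.127e-01) = 18.284268
iter 4: u=0.547438  f(a)=+3.553e-15  f'(a)=-1.127e-01  a ← 18.284268 − (+3.553e-15/-1.127e-01) = 18.284268
converged: |Δa| < 1e-12 after 4 iterations
sag = a·(cosh(S/(2a)) − 1) = 18.284268·(cosh(0.547438) − 1) = 2.808900
T_max/T_min = cosh(S/(2a)) = 1.153624

a=18.284 sag=2.809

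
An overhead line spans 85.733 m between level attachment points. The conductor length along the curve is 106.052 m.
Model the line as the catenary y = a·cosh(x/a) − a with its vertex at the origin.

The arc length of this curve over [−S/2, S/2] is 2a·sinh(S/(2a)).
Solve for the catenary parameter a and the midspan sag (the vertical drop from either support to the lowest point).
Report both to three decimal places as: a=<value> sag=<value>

seed: a₀ = √(S³/(24(L−S))) = √(85.733³/(24·20.319)) = 35.947215
iter 1: u=1.192485  f(a)=+1.495e+00  f'(a)=-1.300e+00  a ← 35.947215 − (+1.495e+00/-1.300e+00) = 37.097228
iter 2: u=1.155518  f(a)=+7.472e-02  f'(a)=-1.173e+00  a ← 37.097228 − (+7.472e-02/-1.173e+00) = 37.160947
iter 3: u=1.153536  f(a)=+2.085e-04  f'(a)=-1.166e+00  a ← 37.160947 − (+2.085e-04/-1.166e+00) = 37.161126
iter 4: u=1.153531  f(a)=+1.634e-09  f'(a)=-1.166e+00  a ← 37.161126 − (+1.634e-09/-1.166e+00) = 37.161126
iter 5: u=1.153531  f(a)=+0.000e+00  f'(a)=-1.166e+00  a ← 37.161126 − (+0.000e+00/-1.166e+00) = 37.161126
converged: |Δa| < 1e-12 after 5 iterations
sag = a·(cosh(S/(2a)) − 1) = 37.161126·(cosh(1.153531) − 1) = 27.589982
T_max/T_min = cosh(S/(2a)) = 1.742442

a=37.161 sag=27.590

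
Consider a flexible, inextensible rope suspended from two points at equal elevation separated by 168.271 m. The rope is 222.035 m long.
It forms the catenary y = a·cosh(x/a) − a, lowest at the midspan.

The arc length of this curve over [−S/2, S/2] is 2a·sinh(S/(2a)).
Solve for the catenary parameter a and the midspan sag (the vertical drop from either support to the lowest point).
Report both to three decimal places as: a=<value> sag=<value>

a=63.488 sag=64.401

seed: a₀ = √(S³/(24(L−S))) = √(168.271³/(24·53.764)) = 60.766260
iter 1: u=1.384576  f(a)=+5.395e+00  f'(a)=-2.133e+00  a ← 60.766260 − (+5.395e+00/-2.133e+00) = 63.295766
iter 2: u=1.329244  f(a)=+3.552e-01  f'(a)=-1.860e+00  a ← 63.295766 − (+3.552e-01/-1.860e+00) = 63.486665
iter 3: u=1.325247  f(a)=+1.779e-03  f'(a)=-1.842e+00  a ← 63.486665 − (+1.779e-03/-1.842e+00) = 63.487631
iter 4: u=1.325227  f(a)=+4.513e-08  f'(a)=-1.842e+00  a ← 63.487631 − (+4.513e-08/-1.842e+00) = 63.487631
iter 5: u=1.325227  f(a)=-8.527e-14  f'(a)=-1.842e+00  a ← 63.487631 − (-8.527e-14/-1.842e+00) = 63.487631
converged: |Δa| < 1e-12 after 5 iterations
sag = a·(cosh(S/(2a)) − 1) = 63.487631·(cosh(1.325227) − 1) = 64.401245
T_max/T_min = cosh(S/(2a)) = 2.014390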